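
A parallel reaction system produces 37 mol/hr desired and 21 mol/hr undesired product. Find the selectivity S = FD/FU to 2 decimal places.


S = desired product rate / undesired product rate
S = 37 / 21
S = 1.76


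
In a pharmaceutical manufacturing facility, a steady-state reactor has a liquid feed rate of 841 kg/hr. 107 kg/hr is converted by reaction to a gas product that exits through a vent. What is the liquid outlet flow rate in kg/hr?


Steady-state mass balance on the main outlet: F_out = F_in - F_removed
F_out = 841 - 107
F_out = 734 kg/hr


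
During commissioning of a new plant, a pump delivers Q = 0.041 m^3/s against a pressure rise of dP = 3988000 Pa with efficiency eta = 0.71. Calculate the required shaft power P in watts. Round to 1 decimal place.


P = Q * dP / eta
P = 0.041 * 3988000 / 0.71
P = 163508.0 / 0.71
P = 230293.0 W


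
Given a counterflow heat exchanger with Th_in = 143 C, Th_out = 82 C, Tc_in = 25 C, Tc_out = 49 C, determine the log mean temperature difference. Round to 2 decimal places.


dT1 = Th_in - Tc_out = 143 - 49 = 94
dT2 = Th_out - Tc_in = 82 - 25 = 57
LMTD = (dT1 - dT2) / ln(dT1/dT2)
LMTD = (94 - 57) / ln(94/57)
LMTD = 73.96 K


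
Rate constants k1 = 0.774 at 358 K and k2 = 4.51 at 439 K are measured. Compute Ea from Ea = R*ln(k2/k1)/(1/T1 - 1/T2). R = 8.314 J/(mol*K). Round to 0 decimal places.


Ea = R * ln(k2/k1) / (1/T1 - 1/T2)
ln(k2/k1) = ln(4.51/0.774) = 1.7624806
1/T1 - 1/T2 = 1/358 - 1/439 = 0.000515391761
Ea = 8.314 * 1.7624806 / 0.000515391761
Ea = 28431 J/mol


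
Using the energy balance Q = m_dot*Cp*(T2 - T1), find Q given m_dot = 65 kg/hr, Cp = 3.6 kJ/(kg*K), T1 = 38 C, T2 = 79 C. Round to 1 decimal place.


Q = m_dot * Cp * (T2 - T1)
Q = 65 * 3.6 * (79 - 38)
Q = 65 * 3.6 * 41
Q = 9594.0 kJ/hr


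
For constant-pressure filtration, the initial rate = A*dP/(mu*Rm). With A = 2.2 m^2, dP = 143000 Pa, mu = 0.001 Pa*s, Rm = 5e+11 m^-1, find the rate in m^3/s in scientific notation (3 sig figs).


rate = A * dP / (mu * Rm)
rate = 2.2 * 143000 / (0.001 * 5e+11)
rate = 314600.0 / 5.000e+08
rate = 6.29e-04 m^3/s


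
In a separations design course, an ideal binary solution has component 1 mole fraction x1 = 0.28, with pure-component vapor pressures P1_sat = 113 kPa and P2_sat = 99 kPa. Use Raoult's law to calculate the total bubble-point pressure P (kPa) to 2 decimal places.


P = x1*P1_sat + x2*P2_sat
x2 = 1 - x1 = 1 - 0.28 = 0.72
P = 0.28*113 + 0.72*99
P = 31.64 + 71.28
P = 102.92 kPa


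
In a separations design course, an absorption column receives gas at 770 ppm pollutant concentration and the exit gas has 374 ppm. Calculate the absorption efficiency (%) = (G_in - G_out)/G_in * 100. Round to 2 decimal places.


Efficiency = (G_in - G_out) / G_in * 100%
Efficiency = (770 - 374) / 770 * 100
Efficiency = 396 / 770 * 100
Efficiency = 51.43%


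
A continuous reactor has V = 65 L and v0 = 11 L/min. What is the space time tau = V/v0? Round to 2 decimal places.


tau = V / v0
tau = 65 / 11
tau = 5.91 min


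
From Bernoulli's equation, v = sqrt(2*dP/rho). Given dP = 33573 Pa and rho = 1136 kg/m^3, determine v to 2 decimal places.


v = sqrt(2*dP/rho)
v = sqrt(2*33573/1136)
v = sqrt(59.107394)
v = 7.69 m/s


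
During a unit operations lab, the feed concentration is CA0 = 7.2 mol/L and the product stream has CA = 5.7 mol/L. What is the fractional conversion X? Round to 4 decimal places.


X = (CA0 - CA) / CA0
X = (7.2 - 5.7) / 7.2
X = 1.5 / 7.2
X = 0.2083


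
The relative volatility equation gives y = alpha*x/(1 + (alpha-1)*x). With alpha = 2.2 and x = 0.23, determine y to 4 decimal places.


y = alpha*x / (1 + (alpha-1)*x)
y = 2.2*0.23 / (1 + (2.2-1)*0.23)
y = 0.506 / (1 + 0.276)
y = 0.506 / 1.276
y = 0.3966


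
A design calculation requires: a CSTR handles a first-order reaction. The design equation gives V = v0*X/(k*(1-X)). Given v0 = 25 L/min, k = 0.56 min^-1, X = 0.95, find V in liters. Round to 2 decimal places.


V = v0 * X / (k * (1 - X))
V = 25 * 0.95 / (0.56 * (1 - 0.95))
V = 23.75 / (0.56 * 0.05)
V = 23.75 / 0.028
V = 848.21 L


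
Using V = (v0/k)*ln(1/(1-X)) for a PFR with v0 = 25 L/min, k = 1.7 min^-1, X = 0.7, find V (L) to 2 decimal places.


V = (v0/k) * ln(1/(1-X))
V = (25/1.7) * ln(1/(1-0.7))
V = 14.705882 * ln(3.333333)
V = 14.705882 * 1.203973
V = 17.71 L


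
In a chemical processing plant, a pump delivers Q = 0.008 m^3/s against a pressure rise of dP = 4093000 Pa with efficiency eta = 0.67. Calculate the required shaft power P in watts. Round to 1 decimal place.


P = Q * dP / eta
P = 0.008 * 4093000 / 0.67
P = 32744.0 / 0.67
P = 48871.6 W


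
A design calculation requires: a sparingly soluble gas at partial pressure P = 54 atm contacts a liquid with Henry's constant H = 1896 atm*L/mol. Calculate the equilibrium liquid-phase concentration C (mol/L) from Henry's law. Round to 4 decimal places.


C = P / H
C = 54 / 1896
C = 0.0285 mol/L


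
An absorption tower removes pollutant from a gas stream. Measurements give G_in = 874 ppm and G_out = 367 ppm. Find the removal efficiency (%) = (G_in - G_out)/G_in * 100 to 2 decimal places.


Efficiency = (G_in - G_out) / G_in * 100%
Efficiency = (874 - 367) / 874 * 100
Efficiency = 507 / 874 * 100
Efficiency = 58.01%


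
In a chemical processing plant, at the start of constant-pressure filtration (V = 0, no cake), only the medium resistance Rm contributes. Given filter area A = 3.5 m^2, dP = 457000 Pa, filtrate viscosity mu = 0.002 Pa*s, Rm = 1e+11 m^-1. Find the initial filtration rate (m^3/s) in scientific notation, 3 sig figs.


rate = A * dP / (mu * Rm)
rate = 3.5 * 457000 / (0.002 * 1e+11)
rate = 1599500.0 / 2.000e+08
rate = 8.00e-03 m^3/s


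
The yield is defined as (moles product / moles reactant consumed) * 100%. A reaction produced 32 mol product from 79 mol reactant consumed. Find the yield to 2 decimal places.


Yield = (moles product / moles consumed) * 100%
Yield = (32 / 79) * 100
Yield = 0.4051 * 100
Yield = 40.51%


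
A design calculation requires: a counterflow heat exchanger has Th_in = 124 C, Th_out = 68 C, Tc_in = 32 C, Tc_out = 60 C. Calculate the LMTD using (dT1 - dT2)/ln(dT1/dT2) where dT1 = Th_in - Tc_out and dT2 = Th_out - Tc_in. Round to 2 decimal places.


dT1 = Th_in - Tc_out = 124 - 60 = 64
dT2 = Th_out - Tc_in = 68 - 32 = 36
LMTD = (dT1 - dT2) / ln(dT1/dT2)
LMTD = (64 - 36) / ln(64/36)
LMTD = 48.66 K


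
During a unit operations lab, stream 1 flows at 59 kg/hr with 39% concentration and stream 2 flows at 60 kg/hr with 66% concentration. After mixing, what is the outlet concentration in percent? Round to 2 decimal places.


Mass balance on solute: F1*x1 + F2*x2 = F3*x3
F3 = F1 + F2 = 59 + 60 = 119 kg/hr
x3 = (F1*x1 + F2*x2)/F3
x3 = (59*0.39 + 60*0.66) / 119
x3 = 52.61%


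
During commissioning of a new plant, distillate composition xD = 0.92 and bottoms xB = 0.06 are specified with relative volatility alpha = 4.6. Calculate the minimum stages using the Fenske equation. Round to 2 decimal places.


N_min = ln((xD*(1-xB))/(xB*(1-xD))) / ln(alpha)
Numerator inside ln: 0.8648 / 0.0048 = 180.166667
ln(180.166667) = 5.193882
ln(alpha) = ln(4.6) = 1.526056
N_min = 5.193882 / 1.526056 = 3.40


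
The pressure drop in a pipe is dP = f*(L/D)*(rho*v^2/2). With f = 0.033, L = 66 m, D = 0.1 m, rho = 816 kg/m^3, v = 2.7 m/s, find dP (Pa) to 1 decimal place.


dP = f * (L/D) * (rho*v^2/2)
dP = 0.033 * (66/0.1) * (816*2.7^2/2)
L/D = 660.0
rho*v^2/2 = 816*7.29/2 = 2974.32
dP = 0.033 * 660.0 * 2974.32
dP = 64780.7 Pa


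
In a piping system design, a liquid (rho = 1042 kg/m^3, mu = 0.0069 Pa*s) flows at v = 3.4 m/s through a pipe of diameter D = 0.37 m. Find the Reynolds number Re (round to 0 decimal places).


Re = rho * v * D / mu
Re = 1042 * 3.4 * 0.37 / 0.0069
Re = 1310.836 / 0.0069
Re = 189976


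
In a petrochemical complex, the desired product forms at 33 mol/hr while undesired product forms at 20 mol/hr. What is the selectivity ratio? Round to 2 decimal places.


S = desired product rate / undesired product rate
S = 33 / 20
S = 1.65


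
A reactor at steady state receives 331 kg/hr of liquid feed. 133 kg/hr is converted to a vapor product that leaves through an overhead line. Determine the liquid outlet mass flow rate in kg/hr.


Steady-state mass balance on the main outlet: F_out = F_in - F_removed
F_out = 331 - 133
F_out = 198 kg/hr


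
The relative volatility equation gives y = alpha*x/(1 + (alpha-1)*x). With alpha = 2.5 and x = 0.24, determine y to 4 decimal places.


y = alpha*x / (1 + (alpha-1)*x)
y = 2.5*0.24 / (1 + (2.5-1)*0.24)
y = 0.6 / (1 + 0.36)
y = 0.6 / 1.36
y = 0.4412


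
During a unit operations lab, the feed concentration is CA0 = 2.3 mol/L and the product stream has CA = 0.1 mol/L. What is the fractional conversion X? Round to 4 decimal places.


X = (CA0 - CA) / CA0
X = (2.3 - 0.1) / 2.3
X = 2.2 / 2.3
X = 0.9565


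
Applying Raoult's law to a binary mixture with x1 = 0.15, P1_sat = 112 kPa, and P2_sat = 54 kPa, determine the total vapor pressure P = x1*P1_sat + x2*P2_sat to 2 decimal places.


P = x1*P1_sat + x2*P2_sat
x2 = 1 - x1 = 1 - 0.15 = 0.85
P = 0.15*112 + 0.85*54
P = 16.8 + 45.9
P = 62.70 kPa


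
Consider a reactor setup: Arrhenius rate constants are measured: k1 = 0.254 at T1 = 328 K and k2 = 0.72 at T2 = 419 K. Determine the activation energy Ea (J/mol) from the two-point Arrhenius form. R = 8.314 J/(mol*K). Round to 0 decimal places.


Ea = R * ln(k2/k1) / (1/T1 - 1/T2)
ln(k2/k1) = ln(0.72/0.254) = 1.0419169
1/T1 - 1/T2 = 1/328 - 1/419 = 0.000662145643
Ea = 8.314 * 1.0419169 / 0.000662145643
Ea = 13082 J/mol


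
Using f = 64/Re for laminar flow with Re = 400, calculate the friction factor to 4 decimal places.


f = 64 / Re
f = 64 / 400
f = 0.1600


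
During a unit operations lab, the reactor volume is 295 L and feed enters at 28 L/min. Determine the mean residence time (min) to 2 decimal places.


tau = V / v0
tau = 295 / 28
tau = 10.54 min


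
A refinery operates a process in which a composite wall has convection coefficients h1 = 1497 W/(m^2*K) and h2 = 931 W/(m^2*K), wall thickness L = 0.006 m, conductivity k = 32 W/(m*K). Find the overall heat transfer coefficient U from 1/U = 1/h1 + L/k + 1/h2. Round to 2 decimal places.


1/U = 1/h1 + L/k + 1/h2
1/U = 1/1497 + 0.006/32 + 1/931
1/U = 0.0006680027 + 0.0001875 + 0.0010741139
1/U = 0.0019296166
U = 518.24 W/(m^2*K)


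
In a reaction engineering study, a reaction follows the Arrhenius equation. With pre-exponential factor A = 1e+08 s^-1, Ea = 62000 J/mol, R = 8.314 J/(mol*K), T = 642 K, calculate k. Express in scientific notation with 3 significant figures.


k = A * exp(-Ea/(R*T))
k = 1e+08 * exp(-62000 / (8.314 * 642))
k = 1e+08 * exp(-11.615734)
k = 9.02e+02


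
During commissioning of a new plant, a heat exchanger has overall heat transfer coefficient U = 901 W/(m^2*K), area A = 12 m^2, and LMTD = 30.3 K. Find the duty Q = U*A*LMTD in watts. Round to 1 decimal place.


Q = U * A * LMTD
Q = 901 * 12 * 30.3
Q = 327603.6 W


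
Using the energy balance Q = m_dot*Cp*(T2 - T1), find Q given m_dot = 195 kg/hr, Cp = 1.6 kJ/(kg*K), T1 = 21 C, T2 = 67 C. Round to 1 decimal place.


Q = m_dot * Cp * (T2 - T1)
Q = 195 * 1.6 * (67 - 21)
Q = 195 * 1.6 * 46
Q = 14352.0 kJ/hr


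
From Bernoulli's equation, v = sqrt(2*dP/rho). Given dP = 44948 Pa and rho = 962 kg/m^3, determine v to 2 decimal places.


v = sqrt(2*dP/rho)
v = sqrt(2*44948/962)
v = sqrt(93.446985)
v = 9.67 m/s


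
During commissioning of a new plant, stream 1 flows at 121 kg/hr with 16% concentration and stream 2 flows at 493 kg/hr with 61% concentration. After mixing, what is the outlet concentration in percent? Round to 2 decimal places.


Mass balance on solute: F1*x1 + F2*x2 = F3*x3
F3 = F1 + F2 = 121 + 493 = 614 kg/hr
x3 = (F1*x1 + F2*x2)/F3
x3 = (121*0.16 + 493*0.61) / 614
x3 = 52.13%


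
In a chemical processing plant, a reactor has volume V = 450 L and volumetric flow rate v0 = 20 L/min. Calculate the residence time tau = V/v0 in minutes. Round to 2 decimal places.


tau = V / v0
tau = 450 / 20
tau = 22.50 min


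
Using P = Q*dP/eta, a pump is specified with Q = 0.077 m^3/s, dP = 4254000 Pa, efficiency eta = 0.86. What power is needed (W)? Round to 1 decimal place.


P = Q * dP / eta
P = 0.077 * 4254000 / 0.86
P = 327558.0 / 0.86
P = 380881.4 W


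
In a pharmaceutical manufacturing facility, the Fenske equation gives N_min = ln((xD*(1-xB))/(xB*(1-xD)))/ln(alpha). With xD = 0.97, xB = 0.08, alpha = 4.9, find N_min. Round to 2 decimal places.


N_min = ln((xD*(1-xB))/(xB*(1-xD))) / ln(alpha)
Numerator inside ln: 0.8924 / 0.0024 = 371.833333
ln(371.833333) = 5.918446
ln(alpha) = ln(4.9) = 1.589235
N_min = 5.918446 / 1.589235 = 3.72


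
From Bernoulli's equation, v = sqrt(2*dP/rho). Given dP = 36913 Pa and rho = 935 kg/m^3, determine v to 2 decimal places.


v = sqrt(2*dP/rho)
v = sqrt(2*36913/935)
v = sqrt(78.958289)
v = 8.89 m/s


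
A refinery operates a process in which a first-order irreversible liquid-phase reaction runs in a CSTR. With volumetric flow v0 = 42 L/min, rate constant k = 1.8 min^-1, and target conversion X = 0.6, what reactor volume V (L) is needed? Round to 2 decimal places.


V = v0 * X / (k * (1 - X))
V = 42 * 0.6 / (1.8 * (1 - 0.6))
V = 25.2 / (1.8 * 0.4)
V = 25.2 / 0.72
V = 35.00 L


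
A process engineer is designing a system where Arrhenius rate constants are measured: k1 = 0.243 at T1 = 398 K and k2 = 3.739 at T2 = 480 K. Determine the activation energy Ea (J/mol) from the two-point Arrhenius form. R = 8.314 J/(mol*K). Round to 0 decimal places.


Ea = R * ln(k2/k1) / (1/T1 - 1/T2)
ln(k2/k1) = ln(3.739/0.243) = 2.733512
1/T1 - 1/T2 = 1/398 - 1/480 = 0.000429229481
Ea = 8.314 * 2.733512 / 0.000429229481
Ea = 52947 J/mol


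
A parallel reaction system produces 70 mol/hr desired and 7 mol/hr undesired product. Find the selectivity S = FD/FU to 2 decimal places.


S = desired product rate / undesired product rate
S = 70 / 7
S = 10.00


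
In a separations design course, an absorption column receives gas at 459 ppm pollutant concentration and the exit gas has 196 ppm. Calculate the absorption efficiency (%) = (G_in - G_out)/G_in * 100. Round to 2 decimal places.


Efficiency = (G_in - G_out) / G_in * 100%
Efficiency = (459 - 196) / 459 * 100
Efficiency = 263 / 459 * 100
Efficiency = 57.30%


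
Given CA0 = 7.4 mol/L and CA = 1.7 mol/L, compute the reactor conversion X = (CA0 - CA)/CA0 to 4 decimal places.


X = (CA0 - CA) / CA0
X = (7.4 - 1.7) / 7.4
X = 5.7 / 7.4
X = 0.7703


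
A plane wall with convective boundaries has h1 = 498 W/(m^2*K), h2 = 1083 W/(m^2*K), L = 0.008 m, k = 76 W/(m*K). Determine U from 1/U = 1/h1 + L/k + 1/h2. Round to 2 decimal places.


1/U = 1/h1 + L/k + 1/h2
1/U = 1/498 + 0.008/76 + 1/1083
1/U = 0.0020080321 + 0.0001052632 + 0.000923361
1/U = 0.0030366563
U = 329.31 W/(m^2*K)


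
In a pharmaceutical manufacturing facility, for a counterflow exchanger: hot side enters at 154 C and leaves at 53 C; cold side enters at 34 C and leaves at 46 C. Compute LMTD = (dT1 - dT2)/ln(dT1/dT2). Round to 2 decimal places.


dT1 = Th_in - Tc_out = 154 - 46 = 108
dT2 = Th_out - Tc_in = 53 - 34 = 19
LMTD = (dT1 - dT2) / ln(dT1/dT2)
LMTD = (108 - 19) / ln(108/19)
LMTD = 51.22 K


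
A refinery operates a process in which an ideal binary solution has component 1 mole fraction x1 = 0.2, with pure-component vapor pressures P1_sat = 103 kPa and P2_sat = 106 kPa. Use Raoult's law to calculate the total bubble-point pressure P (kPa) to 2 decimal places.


P = x1*P1_sat + x2*P2_sat
x2 = 1 - x1 = 1 - 0.2 = 0.8
P = 0.2*103 + 0.8*106
P = 20.6 + 84.8
P = 105.40 kPa


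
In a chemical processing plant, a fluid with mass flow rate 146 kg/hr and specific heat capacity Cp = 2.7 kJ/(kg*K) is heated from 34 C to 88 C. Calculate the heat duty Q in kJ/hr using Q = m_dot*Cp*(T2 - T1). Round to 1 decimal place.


Q = m_dot * Cp * (T2 - T1)
Q = 146 * 2.7 * (88 - 34)
Q = 146 * 2.7 * 54
Q = 21286.8 kJ/hr


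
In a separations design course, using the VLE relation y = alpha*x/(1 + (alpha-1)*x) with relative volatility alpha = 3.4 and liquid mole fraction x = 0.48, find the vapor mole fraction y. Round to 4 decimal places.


y = alpha*x / (1 + (alpha-1)*x)
y = 3.4*0.48 / (1 + (3.4-1)*0.48)
y = 1.632 / (1 + 1.152)
y = 1.632 / 2.152
y = 0.7584


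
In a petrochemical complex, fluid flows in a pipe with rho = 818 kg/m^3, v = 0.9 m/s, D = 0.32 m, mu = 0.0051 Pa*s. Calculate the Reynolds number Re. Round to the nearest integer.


Re = rho * v * D / mu
Re = 818 * 0.9 * 0.32 / 0.0051
Re = 235.584 / 0.0051
Re = 46193


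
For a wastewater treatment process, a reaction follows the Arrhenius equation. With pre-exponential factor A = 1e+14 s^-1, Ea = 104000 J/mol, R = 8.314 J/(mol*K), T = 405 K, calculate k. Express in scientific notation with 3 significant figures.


k = A * exp(-Ea/(R*T))
k = 1e+14 * exp(-104000 / (8.314 * 405))
k = 1e+14 * exp(-30.886471)
k = 3.86e+00


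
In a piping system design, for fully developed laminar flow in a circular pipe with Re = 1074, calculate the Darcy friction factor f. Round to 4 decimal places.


f = 64 / Re
f = 64 / 1074
f = 0.0596


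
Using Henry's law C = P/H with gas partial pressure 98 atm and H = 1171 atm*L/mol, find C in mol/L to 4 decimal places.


C = P / H
C = 98 / 1171
C = 0.0837 mol/L


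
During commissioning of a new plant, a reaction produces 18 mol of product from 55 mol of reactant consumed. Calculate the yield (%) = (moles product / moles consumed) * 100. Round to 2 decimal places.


Yield = (moles product / moles consumed) * 100%
Yield = (18 / 55) * 100
Yield = 0.3273 * 100
Yield = 32.73%


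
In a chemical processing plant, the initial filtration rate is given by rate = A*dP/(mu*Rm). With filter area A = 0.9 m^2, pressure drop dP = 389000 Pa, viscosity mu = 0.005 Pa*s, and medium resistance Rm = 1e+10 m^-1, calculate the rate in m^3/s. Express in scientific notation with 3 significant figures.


rate = A * dP / (mu * Rm)
rate = 0.9 * 389000 / (0.005 * 1e+10)
rate = 350100.0 / 5.000e+07
rate = 7.00e-03 m^3/s


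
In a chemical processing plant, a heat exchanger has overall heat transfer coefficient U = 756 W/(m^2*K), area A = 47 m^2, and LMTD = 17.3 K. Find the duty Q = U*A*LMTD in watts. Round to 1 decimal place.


Q = U * A * LMTD
Q = 756 * 47 * 17.3
Q = 614703.6 W


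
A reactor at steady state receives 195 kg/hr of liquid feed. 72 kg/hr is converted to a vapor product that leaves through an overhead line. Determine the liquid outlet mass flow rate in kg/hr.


Steady-state mass balance on the main outlet: F_out = F_in - F_removed
F_out = 195 - 72
F_out = 123 kg/hr


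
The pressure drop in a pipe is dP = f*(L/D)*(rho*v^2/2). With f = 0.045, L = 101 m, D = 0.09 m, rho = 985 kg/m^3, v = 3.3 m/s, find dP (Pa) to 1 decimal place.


dP = f * (L/D) * (rho*v^2/2)
dP = 0.045 * (101/0.09) * (985*3.3^2/2)
L/D = 1122.22222222
rho*v^2/2 = 985*10.89/2 = 5363.325
dP = 0.045 * 1122.22222222 * 5363.325
dP = 270847.9 Pa


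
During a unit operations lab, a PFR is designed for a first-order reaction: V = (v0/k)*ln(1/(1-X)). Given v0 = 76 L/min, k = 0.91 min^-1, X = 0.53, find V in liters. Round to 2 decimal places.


V = (v0/k) * ln(1/(1-X))
V = (76/0.91) * ln(1/(1-0.53))
V = 83.516484 * ln(2.12766)
V = 83.516484 * 0.755023
V = 63.06 L


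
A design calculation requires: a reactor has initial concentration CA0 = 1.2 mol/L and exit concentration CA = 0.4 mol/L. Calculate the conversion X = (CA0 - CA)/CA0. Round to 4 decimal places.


X = (CA0 - CA) / CA0
X = (1.2 - 0.4) / 1.2
X = 0.8 / 1.2
X = 0.6667


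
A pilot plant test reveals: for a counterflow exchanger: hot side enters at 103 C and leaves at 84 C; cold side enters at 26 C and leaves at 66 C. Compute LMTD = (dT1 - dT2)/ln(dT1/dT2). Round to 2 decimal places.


dT1 = Th_in - Tc_out = 103 - 66 = 37
dT2 = Th_out - Tc_in = 84 - 26 = 58
LMTD = (dT1 - dT2) / ln(dT1/dT2)
LMTD = (37 - 58) / ln(37/58)
LMTD = 46.72 K


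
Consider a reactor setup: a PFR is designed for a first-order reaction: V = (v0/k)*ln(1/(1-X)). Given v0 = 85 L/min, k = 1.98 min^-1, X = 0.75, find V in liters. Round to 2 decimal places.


V = (v0/k) * ln(1/(1-X))
V = (85/1.98) * ln(1/(1-0.75))
V = 42.929293 * ln(4.0)
V = 42.929293 * 1.386294
V = 59.51 L


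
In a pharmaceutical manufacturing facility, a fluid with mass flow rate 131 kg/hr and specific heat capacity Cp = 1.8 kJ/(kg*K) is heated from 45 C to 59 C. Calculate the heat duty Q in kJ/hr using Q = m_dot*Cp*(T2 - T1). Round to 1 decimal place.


Q = m_dot * Cp * (T2 - T1)
Q = 131 * 1.8 * (59 - 45)
Q = 131 * 1.8 * 14
Q = 3301.2 kJ/hr


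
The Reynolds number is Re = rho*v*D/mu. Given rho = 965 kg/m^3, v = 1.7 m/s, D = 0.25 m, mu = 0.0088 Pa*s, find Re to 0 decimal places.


Re = rho * v * D / mu
Re = 965 * 1.7 * 0.25 / 0.0088
Re = 410.125 / 0.0088
Re = 46605


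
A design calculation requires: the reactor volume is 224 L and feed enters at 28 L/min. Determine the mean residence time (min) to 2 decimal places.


tau = V / v0
tau = 224 / 28
tau = 8.00 min


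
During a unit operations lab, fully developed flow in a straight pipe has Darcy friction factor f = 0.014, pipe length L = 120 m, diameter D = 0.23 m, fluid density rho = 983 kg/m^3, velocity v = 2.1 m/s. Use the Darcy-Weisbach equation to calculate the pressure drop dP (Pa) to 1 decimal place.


dP = f * (L/D) * (rho*v^2/2)
dP = 0.014 * (120/0.23) * (983*2.1^2/2)
L/D = 521.73913043
rho*v^2/2 = 983*4.41/2 = 2167.515
dP = 0.014 * 521.73913043 * 2167.515
dP = 15832.3 Pa


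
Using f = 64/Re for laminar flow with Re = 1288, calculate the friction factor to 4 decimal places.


f = 64 / Re
f = 64 / 1288
f = 0.0497


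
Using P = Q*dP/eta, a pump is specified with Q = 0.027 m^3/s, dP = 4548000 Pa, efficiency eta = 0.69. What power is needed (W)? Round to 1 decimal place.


P = Q * dP / eta
P = 0.027 * 4548000 / 0.69
P = 122796.0 / 0.69
P = 177965.2 W


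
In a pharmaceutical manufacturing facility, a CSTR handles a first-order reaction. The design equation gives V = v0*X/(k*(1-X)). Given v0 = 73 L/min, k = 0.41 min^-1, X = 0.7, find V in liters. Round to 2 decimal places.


V = v0 * X / (k * (1 - X))
V = 73 * 0.7 / (0.41 * (1 - 0.7))
V = 51.1 / (0.41 * 0.3)
V = 51.1 / 0.123
V = 415.45 L


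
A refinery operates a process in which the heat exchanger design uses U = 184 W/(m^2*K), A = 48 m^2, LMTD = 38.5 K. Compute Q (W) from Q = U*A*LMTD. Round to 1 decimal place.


Q = U * A * LMTD
Q = 184 * 48 * 38.5
Q = 340032.0 W


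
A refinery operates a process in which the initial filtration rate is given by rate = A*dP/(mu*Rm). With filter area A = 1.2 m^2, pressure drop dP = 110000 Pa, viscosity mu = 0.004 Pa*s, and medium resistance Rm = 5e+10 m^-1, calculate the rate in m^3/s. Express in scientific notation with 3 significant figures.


rate = A * dP / (mu * Rm)
rate = 1.2 * 110000 / (0.004 * 5e+10)
rate = 132000.0 / 2.000e+08
rate = 6.60e-04 m^3/s


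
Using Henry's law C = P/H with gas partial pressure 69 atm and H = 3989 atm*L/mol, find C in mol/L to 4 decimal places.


C = P / H
C = 69 / 3989
C = 0.0173 mol/L


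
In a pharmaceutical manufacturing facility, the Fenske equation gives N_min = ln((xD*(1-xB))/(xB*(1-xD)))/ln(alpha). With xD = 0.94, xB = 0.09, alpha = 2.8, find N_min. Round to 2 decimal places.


N_min = ln((xD*(1-xB))/(xB*(1-xD))) / ln(alpha)
Numerator inside ln: 0.8554 / 0.0054 = 158.407407
ln(158.407407) = 5.06517
ln(alpha) = ln(2.8) = 1.029619
N_min = 5.06517 / 1.029619 = 4.92


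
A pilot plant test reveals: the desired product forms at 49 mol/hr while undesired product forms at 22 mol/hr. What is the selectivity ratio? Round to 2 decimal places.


S = desired product rate / undesired product rate
S = 49 / 22
S = 2.23


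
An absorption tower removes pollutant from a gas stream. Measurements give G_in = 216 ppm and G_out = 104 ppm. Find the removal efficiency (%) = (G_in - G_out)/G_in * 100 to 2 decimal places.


Efficiency = (G_in - G_out) / G_in * 100%
Efficiency = (216 - 104) / 216 * 100
Efficiency = 112 / 216 * 100
Efficiency = 51.85%


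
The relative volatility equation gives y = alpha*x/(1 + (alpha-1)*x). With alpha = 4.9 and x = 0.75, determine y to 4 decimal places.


y = alpha*x / (1 + (alpha-1)*x)
y = 4.9*0.75 / (1 + (4.9-1)*0.75)
y = 3.675 / (1 + 2.925)
y = 3.675 / 3.925
y = 0.9363


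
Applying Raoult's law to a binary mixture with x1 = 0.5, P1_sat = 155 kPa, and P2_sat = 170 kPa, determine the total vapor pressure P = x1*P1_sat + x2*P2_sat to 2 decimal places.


P = x1*P1_sat + x2*P2_sat
x2 = 1 - x1 = 1 - 0.5 = 0.5
P = 0.5*155 + 0.5*170
P = 77.5 + 85.0
P = 162.50 kPa


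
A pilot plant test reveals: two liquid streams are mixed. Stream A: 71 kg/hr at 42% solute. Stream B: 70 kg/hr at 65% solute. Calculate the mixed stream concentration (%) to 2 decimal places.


Mass balance on solute: F1*x1 + F2*x2 = F3*x3
F3 = F1 + F2 = 71 + 70 = 141 kg/hr
x3 = (F1*x1 + F2*x2)/F3
x3 = (71*0.42 + 70*0.65) / 141
x3 = 53.42%


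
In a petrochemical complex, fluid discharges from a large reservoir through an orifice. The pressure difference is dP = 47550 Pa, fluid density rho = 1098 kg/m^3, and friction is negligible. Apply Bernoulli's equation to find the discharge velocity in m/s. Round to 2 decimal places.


v = sqrt(2*dP/rho)
v = sqrt(2*47550/1098)
v = sqrt(86.612022)
v = 9.31 m/s


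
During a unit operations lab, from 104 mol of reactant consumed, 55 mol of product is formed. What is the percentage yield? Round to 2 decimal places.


Yield = (moles product / moles consumed) * 100%
Yield = (55 / 104) * 100
Yield = 0.5288 * 100
Yield = 52.88%


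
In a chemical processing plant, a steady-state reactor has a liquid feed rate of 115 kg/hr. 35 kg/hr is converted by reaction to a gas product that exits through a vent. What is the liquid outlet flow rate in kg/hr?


Steady-state mass balance on the main outlet: F_out = F_in - F_removed
F_out = 115 - 35
F_out = 80 kg/hr


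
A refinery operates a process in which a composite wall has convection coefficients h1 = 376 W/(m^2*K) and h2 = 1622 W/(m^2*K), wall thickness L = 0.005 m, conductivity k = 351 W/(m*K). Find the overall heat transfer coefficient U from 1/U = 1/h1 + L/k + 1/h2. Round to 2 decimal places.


1/U = 1/h1 + L/k + 1/h2
1/U = 1/376 + 0.005/351 + 1/1622
1/U = 0.0026595745 + 1.4245e-05 + 0.0006165228
1/U = 0.0032903423
U = 303.92 W/(m^2*K)


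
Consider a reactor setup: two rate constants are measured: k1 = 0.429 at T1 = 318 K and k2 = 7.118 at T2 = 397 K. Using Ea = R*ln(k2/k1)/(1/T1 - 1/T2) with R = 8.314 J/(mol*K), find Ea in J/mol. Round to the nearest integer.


Ea = R * ln(k2/k1) / (1/T1 - 1/T2)
ln(k2/k1) = ln(7.118/0.429) = 2.8089251
1/T1 - 1/T2 = 1/318 - 1/397 = 0.0006257624
Ea = 8.314 * 2.8089251 / 0.0006257624
Ea = 37320 J/mol


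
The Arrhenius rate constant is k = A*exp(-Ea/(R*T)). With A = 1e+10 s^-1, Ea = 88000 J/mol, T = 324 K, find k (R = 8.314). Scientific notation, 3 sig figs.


k = A * exp(-Ea/(R*T))
k = 1e+10 * exp(-88000 / (8.314 * 324))
k = 1e+10 * exp(-32.668383)
k = 6.49e-05


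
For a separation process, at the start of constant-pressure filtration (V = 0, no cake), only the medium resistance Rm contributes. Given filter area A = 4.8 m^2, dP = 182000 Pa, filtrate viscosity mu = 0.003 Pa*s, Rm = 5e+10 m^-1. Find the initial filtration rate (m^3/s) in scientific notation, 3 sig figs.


rate = A * dP / (mu * Rm)
rate = 4.8 * 182000 / (0.003 * 5e+10)
rate = 873600.0 / 1.500e+08
rate = 5.82e-03 m^3/s


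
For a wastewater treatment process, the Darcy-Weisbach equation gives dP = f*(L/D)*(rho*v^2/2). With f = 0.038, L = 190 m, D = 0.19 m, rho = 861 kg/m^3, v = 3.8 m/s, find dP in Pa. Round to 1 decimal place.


dP = f * (L/D) * (rho*v^2/2)
dP = 0.038 * (190/0.19) * (861*3.8^2/2)
L/D = 1000.0
rho*v^2/2 = 861*14.44/2 = 6216.42
dP = 0.038 * 1000.0 * 6216.42
dP = 236224.0 Pa


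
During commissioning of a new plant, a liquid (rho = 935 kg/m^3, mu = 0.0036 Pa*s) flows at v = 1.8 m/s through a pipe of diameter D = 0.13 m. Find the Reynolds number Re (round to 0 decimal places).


Re = rho * v * D / mu
Re = 935 * 1.8 * 0.13 / 0.0036
Re = 218.79 / 0.0036
Re = 60775


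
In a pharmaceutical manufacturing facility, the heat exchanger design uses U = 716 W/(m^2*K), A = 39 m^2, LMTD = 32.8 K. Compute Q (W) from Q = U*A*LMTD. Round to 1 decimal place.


Q = U * A * LMTD
Q = 716 * 39 * 32.8
Q = 915907.2 W


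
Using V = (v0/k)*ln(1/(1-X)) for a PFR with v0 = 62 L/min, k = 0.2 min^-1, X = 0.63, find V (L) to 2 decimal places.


V = (v0/k) * ln(1/(1-X))
V = (62/0.2) * ln(1/(1-0.63))
V = 310.0 * ln(2.702703)
V = 310.0 * 0.994252
V = 308.22 L


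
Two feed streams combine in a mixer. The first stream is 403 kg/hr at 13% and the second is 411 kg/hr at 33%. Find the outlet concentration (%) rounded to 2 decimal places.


Mass balance on solute: F1*x1 + F2*x2 = F3*x3
F3 = F1 + F2 = 403 + 411 = 814 kg/hr
x3 = (F1*x1 + F2*x2)/F3
x3 = (403*0.13 + 411*0.33) / 814
x3 = 23.10%


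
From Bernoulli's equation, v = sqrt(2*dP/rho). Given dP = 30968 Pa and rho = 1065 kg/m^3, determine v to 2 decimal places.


v = sqrt(2*dP/rho)
v = sqrt(2*30968/1065)
v = sqrt(58.155869)
v = 7.63 m/s


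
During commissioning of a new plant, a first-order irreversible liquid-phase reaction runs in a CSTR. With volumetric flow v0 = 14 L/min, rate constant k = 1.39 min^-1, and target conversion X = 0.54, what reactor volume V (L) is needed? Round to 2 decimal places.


V = v0 * X / (k * (1 - X))
V = 14 * 0.54 / (1.39 * (1 - 0.54))
V = 7.56 / (1.39 * 0.46)
V = 7.56 / 0.6394
V = 11.82 L


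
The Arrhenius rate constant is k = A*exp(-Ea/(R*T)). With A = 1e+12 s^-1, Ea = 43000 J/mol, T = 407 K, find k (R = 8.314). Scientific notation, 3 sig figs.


k = A * exp(-Ea/(R*T))
k = 1e+12 * exp(-43000 / (8.314 * 407))
k = 1e+12 * exp(-12.707614)
k = 3.03e+06


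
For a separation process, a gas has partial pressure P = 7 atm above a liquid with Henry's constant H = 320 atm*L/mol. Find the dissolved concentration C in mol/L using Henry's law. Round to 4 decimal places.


C = P / H
C = 7 / 320
C = 0.0219 mol/L


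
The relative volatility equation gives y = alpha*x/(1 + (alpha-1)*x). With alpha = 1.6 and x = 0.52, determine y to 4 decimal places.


y = alpha*x / (1 + (alpha-1)*x)
y = 1.6*0.52 / (1 + (1.6-1)*0.52)
y = 0.832 / (1 + 0.312)
y = 0.832 / 1.312
y = 0.6341


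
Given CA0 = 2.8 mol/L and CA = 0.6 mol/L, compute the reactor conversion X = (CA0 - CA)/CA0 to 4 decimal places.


X = (CA0 - CA) / CA0
X = (2.8 - 0.6) / 2.8
X = 2.2 / 2.8
X = 0.7857


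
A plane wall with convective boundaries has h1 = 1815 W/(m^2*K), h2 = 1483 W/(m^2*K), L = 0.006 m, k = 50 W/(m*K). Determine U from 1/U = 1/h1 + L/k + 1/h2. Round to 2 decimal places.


1/U = 1/h1 + L/k + 1/h2
1/U = 1/1815 + 0.006/50 + 1/1483
1/U = 0.0005509642 + 0.00012 + 0.0006743088
1/U = 0.001345273
U = 743.34 W/(m^2*K)


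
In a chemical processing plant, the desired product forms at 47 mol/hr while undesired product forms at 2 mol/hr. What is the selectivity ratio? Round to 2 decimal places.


S = desired product rate / undesired product rate
S = 47 / 2
S = 23.50


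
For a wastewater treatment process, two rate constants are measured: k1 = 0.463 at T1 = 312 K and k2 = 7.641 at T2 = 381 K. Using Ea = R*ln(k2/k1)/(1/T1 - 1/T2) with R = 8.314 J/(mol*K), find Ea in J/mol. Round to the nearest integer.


Ea = R * ln(k2/k1) / (1/T1 - 1/T2)
ln(k2/k1) = ln(7.641/0.463) = 2.8035567
1/T1 - 1/T2 = 1/312 - 1/381 = 0.000580456289
Ea = 8.314 * 2.8035567 / 0.000580456289
Ea = 40156 J/mol


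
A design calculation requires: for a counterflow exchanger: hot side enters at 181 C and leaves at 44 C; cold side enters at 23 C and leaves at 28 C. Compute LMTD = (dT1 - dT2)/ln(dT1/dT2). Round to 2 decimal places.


dT1 = Th_in - Tc_out = 181 - 28 = 153
dT2 = Th_out - Tc_in = 44 - 23 = 21
LMTD = (dT1 - dT2) / ln(dT1/dT2)
LMTD = (153 - 21) / ln(153/21)
LMTD = 66.47 K


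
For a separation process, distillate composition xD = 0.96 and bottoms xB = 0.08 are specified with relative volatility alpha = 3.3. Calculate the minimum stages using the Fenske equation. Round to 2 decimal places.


N_min = ln((xD*(1-xB))/(xB*(1-xD))) / ln(alpha)
Numerator inside ln: 0.8832 / 0.0032 = 276.0
ln(276.0) = 5.620401
ln(alpha) = ln(3.3) = 1.193922
N_min = 5.620401 / 1.193922 = 4.71


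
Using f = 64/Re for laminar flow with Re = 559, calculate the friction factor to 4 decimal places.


f = 64 / Re
f = 64 / 559
f = 0.1145


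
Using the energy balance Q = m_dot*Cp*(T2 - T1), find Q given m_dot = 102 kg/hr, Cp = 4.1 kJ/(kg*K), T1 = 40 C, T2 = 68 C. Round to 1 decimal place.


Q = m_dot * Cp * (T2 - T1)
Q = 102 * 4.1 * (68 - 40)
Q = 102 * 4.1 * 28
Q = 11709.6 kJ/hr


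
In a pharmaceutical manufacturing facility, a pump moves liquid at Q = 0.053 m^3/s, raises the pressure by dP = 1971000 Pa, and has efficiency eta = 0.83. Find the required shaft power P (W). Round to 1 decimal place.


P = Q * dP / eta
P = 0.053 * 1971000 / 0.83
P = 104463.0 / 0.83
P = 125859.0 W


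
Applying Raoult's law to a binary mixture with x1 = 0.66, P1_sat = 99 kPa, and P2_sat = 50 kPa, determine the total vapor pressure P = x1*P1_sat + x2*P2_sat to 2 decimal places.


P = x1*P1_sat + x2*P2_sat
x2 = 1 - x1 = 1 - 0.66 = 0.34
P = 0.66*99 + 0.34*50
P = 65.34 + 17.0
P = 82.34 kPa


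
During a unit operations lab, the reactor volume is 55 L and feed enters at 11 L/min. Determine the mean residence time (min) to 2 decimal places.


tau = V / v0
tau = 55 / 11
tau = 5.00 min


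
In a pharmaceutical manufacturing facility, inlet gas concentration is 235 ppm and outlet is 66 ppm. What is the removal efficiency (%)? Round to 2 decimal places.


Efficiency = (G_in - G_out) / G_in * 100%
Efficiency = (235 - 66) / 235 * 100
Efficiency = 169 / 235 * 100
Efficiency = 71.91%


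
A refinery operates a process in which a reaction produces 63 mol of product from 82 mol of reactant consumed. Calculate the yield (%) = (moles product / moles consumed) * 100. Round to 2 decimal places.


Yield = (moles product / moles consumed) * 100%
Yield = (63 / 82) * 100
Yield = 0.7683 * 100
Yield = 76.83%


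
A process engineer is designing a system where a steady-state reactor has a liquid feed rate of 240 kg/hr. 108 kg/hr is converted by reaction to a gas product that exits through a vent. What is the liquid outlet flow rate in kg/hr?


Steady-state mass balance on the main outlet: F_out = F_in - F_removed
F_out = 240 - 108
F_out = 132 kg/hr


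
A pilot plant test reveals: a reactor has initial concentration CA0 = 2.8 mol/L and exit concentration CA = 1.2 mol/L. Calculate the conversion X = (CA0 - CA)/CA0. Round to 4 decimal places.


X = (CA0 - CA) / CA0
X = (2.8 - 1.2) / 2.8
X = 1.6 / 2.8
X = 0.5714


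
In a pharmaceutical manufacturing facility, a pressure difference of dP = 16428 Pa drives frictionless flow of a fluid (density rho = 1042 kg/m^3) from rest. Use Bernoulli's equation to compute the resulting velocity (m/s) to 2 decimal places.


v = sqrt(2*dP/rho)
v = sqrt(2*16428/1042)
v = sqrt(31.53167)
v = 5.62 m/s


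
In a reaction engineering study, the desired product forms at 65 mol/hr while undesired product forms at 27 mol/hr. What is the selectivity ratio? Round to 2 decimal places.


S = desired product rate / undesired product rate
S = 65 / 27
S = 2.41


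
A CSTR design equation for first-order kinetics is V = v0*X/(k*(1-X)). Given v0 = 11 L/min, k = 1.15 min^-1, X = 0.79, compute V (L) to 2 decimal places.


V = v0 * X / (k * (1 - X))
V = 11 * 0.79 / (1.15 * (1 - 0.79))
V = 8.69 / (1.15 * 0.21)
V = 8.69 / 0.2415
V = 35.98 L


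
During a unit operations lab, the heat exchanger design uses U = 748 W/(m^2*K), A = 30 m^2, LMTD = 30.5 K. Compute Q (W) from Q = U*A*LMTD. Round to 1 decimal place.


Q = U * A * LMTD
Q = 748 * 30 * 30.5
Q = 684420.0 W


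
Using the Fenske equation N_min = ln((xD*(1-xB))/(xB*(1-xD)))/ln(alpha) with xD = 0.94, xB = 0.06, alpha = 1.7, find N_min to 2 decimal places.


N_min = ln((xD*(1-xB))/(xB*(1-xD))) / ln(alpha)
Numerator inside ln: 0.8836 / 0.0036 = 245.444444
ln(245.444444) = 5.503071
ln(alpha) = ln(1.7) = 0.530628
N_min = 5.503071 / 0.530628 = 10.37


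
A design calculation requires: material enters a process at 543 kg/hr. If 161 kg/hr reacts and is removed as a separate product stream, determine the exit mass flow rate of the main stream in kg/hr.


Steady-state mass balance on the main outlet: F_out = F_in - F_removed
F_out = 543 - 161
F_out = 382 kg/hr


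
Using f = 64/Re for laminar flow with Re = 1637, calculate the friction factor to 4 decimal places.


f = 64 / Re
f = 64 / 1637
f = 0.0391


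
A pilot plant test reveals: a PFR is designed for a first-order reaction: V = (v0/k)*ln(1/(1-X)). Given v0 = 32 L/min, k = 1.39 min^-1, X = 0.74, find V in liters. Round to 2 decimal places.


V = (v0/k) * ln(1/(1-X))
V = (32/1.39) * ln(1/(1-0.74))
V = 23.021583 * ln(3.846154)
V = 23.021583 * 1.347074
V = 31.01 L


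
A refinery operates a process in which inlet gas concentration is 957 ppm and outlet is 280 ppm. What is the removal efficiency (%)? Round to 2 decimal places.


Efficiency = (G_in - G_out) / G_in * 100%
Efficiency = (957 - 280) / 957 * 100
Efficiency = 677 / 957 * 100
Efficiency = 70.74%


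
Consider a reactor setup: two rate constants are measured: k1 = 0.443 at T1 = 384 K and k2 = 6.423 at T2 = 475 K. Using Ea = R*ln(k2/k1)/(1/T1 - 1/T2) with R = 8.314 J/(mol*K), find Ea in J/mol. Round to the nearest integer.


Ea = R * ln(k2/k1) / (1/T1 - 1/T2)
ln(k2/k1) = ln(6.423/0.443) = 2.6740708
1/T1 - 1/T2 = 1/384 - 1/475 = 0.000498903509
Ea = 8.314 * 2.6740708 / 0.000498903509
Ea = 44562 J/mol


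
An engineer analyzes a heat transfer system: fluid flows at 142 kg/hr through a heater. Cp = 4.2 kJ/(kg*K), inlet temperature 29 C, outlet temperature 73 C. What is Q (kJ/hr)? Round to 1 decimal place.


Q = m_dot * Cp * (T2 - T1)
Q = 142 * 4.2 * (73 - 29)
Q = 142 * 4.2 * 44
Q = 26241.6 kJ/hr


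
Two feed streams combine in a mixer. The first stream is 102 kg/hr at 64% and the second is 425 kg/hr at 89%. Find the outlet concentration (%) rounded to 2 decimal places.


Mass balance on solute: F1*x1 + F2*x2 = F3*x3
F3 = F1 + F2 = 102 + 425 = 527 kg/hr
x3 = (F1*x1 + F2*x2)/F3
x3 = (102*0.64 + 425*0.89) / 527
x3 = 84.16%


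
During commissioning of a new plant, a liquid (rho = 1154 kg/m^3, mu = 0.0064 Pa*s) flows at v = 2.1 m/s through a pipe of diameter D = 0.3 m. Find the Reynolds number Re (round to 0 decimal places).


Re = rho * v * D / mu
Re = 1154 * 2.1 * 0.3 / 0.0064
Re = 727.02 / 0.0064
Re = 113597


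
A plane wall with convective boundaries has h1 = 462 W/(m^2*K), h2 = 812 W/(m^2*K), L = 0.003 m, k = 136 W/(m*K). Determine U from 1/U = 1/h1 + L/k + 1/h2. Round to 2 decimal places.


1/U = 1/h1 + L/k + 1/h2
1/U = 1/462 + 0.003/136 + 1/812
1/U = 0.0021645022 + 2.20588e-05 + 0.0012315271
1/U = 0.0034180881
U = 292.56 W/(m^2*K)


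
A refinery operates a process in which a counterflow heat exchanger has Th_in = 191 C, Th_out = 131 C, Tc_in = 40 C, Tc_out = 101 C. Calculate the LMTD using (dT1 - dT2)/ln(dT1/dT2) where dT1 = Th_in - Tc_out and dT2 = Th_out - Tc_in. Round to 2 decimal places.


dT1 = Th_in - Tc_out = 191 - 101 = 90
dT2 = Th_out - Tc_in = 131 - 40 = 91
LMTD = (dT1 - dT2) / ln(dT1/dT2)
LMTD = (90 - 91) / ln(90/91)
LMTD = 90.50 K


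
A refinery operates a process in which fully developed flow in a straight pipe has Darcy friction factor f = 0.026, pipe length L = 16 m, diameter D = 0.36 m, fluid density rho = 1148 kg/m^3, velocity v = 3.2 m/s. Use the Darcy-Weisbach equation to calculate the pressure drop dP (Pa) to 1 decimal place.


dP = f * (L/D) * (rho*v^2/2)
dP = 0.026 * (16/0.36) * (1148*3.2^2/2)
L/D = 44.44444444
rho*v^2/2 = 1148*10.24/2 = 5877.76
dP = 0.026 * 44.44444444 * 5877.76
dP = 6792.1 Pa
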